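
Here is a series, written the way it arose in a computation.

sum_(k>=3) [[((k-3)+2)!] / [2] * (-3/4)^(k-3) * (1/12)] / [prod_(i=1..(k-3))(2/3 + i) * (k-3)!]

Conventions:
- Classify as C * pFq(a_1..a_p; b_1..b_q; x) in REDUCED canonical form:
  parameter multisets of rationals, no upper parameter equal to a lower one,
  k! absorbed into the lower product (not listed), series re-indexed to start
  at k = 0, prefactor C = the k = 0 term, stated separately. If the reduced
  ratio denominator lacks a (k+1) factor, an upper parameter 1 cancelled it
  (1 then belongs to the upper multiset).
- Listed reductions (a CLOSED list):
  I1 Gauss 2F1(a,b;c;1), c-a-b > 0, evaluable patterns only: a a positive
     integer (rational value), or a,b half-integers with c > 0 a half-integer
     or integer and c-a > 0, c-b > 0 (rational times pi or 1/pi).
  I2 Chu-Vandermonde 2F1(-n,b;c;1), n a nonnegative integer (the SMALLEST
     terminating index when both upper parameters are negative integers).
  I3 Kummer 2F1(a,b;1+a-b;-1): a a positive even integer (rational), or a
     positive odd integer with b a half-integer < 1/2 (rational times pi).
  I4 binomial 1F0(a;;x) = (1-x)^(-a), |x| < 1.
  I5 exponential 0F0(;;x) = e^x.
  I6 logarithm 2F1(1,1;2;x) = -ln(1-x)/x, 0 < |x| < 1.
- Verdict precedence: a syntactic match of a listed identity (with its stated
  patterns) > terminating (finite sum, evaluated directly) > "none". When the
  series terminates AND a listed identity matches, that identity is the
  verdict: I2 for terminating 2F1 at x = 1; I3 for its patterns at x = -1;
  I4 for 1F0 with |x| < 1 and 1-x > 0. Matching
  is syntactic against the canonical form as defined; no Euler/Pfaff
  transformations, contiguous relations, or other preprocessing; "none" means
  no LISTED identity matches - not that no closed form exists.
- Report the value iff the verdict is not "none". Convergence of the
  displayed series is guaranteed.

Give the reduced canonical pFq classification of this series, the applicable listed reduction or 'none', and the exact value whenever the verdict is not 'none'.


Classification (C = 1/12): 1F1 with upper {3}, lower {5/3}, argument x = -3/4. Verdict: none here - no I1-I6 shape fits x = -3/4 with lower {5/3}.

Structural cue: with t_0 = 1/12, the lower running product (C = 1/12) is a rising factorial.
Adjacent-term ratio: r(k) = (-3/4) * (k+3) / [(k+5/3) (k+1)] - poly over poly, x = (-3/4) from leading terms; C = 1/12 at k = 0.


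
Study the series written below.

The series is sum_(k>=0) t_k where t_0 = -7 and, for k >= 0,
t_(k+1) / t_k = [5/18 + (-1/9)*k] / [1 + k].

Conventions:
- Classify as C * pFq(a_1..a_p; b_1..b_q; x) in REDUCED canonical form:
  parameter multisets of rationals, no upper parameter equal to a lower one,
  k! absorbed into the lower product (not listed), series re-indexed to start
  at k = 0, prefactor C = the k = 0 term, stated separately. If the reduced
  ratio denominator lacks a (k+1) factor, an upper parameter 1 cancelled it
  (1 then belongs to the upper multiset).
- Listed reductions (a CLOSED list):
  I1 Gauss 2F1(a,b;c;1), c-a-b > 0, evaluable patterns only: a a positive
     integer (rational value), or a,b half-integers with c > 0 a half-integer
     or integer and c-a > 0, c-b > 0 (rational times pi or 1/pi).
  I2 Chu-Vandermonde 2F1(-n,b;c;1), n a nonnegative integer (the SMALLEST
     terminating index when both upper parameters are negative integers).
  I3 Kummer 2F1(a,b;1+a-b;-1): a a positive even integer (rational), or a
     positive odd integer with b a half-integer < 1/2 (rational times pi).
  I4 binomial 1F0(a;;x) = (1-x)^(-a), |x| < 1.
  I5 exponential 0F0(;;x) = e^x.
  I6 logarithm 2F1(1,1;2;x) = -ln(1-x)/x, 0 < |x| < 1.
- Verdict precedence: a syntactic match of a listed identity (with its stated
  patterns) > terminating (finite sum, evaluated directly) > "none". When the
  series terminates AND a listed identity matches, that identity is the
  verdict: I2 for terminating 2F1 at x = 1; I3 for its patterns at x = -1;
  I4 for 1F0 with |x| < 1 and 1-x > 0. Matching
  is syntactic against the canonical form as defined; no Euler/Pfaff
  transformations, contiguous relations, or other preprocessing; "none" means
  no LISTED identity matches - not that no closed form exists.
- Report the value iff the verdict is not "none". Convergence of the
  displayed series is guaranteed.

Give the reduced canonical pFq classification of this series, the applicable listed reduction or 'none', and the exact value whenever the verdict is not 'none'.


Canonical form: C = -7 times 1F0 with upper {-5/2}, lower {-}, x = -1/9. Verdict: the binomial series (I4) fires (the 1F0 binomial series: exponent 5/2, x = -1/9). Value: (-7) * (10/9)^(5/2).

The tell: with t_0 = -7, factor the ratio over Q (C = -7): negated roots = parameters.
Consecutive-term ratio: r(k) = (-1/9) * (k-5/2) / [(k+1)] - rational in k, leading ratio (-1/9); with t_0 = -7, classification follows.


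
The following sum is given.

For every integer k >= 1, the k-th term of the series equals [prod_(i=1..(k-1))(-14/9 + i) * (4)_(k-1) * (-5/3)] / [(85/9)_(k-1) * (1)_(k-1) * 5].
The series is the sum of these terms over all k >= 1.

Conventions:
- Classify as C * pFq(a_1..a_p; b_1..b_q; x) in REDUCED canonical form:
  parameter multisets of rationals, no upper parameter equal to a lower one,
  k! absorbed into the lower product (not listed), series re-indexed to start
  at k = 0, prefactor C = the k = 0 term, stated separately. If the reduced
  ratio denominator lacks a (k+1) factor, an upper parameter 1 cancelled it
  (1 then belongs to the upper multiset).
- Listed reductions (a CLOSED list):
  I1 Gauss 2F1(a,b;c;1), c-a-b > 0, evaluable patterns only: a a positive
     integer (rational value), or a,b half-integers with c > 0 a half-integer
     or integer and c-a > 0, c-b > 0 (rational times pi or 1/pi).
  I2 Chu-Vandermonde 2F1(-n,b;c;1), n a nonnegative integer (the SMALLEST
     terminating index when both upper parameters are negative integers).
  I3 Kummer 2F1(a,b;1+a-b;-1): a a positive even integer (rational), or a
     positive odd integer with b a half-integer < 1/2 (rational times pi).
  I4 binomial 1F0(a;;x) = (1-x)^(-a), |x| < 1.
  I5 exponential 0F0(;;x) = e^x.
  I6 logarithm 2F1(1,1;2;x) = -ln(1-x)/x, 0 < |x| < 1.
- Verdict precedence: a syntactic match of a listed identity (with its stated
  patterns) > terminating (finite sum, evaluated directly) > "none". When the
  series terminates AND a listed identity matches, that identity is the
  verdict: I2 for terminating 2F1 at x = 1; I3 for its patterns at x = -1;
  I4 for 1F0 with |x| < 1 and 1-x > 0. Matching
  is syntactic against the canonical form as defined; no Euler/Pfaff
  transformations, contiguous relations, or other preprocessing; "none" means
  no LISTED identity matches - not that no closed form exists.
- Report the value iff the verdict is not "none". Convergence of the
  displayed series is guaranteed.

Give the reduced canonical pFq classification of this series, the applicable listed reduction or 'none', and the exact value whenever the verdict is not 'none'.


At argument 1: a 2F1 with upper {-5/9, 4}, lower {85/9}, scaled by C = -1/3. Verdict: the Gauss summation I1 applies (x = 1: the Gamma ratio telescopes since c-a-b = 6 > 0 and a = 4 in Z>0). Exact value: -258419/1062882.

Key step: x = 1 and (1)_k (C = -1/3, x = 1) is k! itself.
Adjacent-term ratio: r(k) = 1 * (k-5/9) (k+4) / [(k+85/9) (k+1)] - poly over poly, x = 1 from leading terms; C = -1/3 at k = 0.


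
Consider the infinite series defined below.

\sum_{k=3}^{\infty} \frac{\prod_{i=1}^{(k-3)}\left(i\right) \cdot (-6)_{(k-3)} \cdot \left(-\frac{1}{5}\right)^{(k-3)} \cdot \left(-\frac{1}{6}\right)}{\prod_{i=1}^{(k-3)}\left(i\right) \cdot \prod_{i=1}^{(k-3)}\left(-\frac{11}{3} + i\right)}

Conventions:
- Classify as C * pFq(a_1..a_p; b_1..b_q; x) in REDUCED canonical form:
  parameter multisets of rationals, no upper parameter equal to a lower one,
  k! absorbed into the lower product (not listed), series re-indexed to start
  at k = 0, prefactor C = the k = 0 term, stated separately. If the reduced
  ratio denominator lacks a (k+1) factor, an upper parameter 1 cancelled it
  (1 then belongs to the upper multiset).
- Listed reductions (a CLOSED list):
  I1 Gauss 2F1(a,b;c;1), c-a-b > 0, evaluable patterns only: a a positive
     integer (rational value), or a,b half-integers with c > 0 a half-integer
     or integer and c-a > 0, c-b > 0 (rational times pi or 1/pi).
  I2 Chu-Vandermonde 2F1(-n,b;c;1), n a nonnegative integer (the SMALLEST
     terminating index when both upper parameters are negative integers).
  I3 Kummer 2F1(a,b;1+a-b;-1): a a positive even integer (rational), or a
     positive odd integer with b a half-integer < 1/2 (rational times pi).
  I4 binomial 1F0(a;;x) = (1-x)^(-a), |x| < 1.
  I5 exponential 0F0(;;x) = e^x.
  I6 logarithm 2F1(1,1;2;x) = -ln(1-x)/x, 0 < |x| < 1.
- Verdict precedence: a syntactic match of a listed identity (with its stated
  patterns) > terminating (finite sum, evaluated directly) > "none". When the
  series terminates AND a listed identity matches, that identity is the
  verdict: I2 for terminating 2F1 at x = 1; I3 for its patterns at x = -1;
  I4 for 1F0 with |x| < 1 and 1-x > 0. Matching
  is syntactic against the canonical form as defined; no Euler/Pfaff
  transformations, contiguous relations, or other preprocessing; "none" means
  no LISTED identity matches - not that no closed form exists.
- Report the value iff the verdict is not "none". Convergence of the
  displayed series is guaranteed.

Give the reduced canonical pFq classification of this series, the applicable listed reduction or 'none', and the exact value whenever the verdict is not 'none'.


x = -\frac{1}{5} here; the reduced form reads 2F1, upper {-6, 1}, lower {-\frac{8}{3}}, C = -\frac{1}{6}. Verdict: terminating - no listed pattern fits, but -6 in the upper list cuts the series at k = 6; direct evaluation. Exact value: \frac{15157}{328125}.

Structural cue: with t_0 = -\frac{1}{6}, the product of the first k integers (prefactor -1/6) is k!.
Step ratio: r(k) = -\frac{1}{5} * (k-6) (k+1) / [(k-\frac{8}{3}) (k+1)] - poly over poly, x = -\frac{1}{5} from leading terms; C = -\frac{1}{6} at k = 0.


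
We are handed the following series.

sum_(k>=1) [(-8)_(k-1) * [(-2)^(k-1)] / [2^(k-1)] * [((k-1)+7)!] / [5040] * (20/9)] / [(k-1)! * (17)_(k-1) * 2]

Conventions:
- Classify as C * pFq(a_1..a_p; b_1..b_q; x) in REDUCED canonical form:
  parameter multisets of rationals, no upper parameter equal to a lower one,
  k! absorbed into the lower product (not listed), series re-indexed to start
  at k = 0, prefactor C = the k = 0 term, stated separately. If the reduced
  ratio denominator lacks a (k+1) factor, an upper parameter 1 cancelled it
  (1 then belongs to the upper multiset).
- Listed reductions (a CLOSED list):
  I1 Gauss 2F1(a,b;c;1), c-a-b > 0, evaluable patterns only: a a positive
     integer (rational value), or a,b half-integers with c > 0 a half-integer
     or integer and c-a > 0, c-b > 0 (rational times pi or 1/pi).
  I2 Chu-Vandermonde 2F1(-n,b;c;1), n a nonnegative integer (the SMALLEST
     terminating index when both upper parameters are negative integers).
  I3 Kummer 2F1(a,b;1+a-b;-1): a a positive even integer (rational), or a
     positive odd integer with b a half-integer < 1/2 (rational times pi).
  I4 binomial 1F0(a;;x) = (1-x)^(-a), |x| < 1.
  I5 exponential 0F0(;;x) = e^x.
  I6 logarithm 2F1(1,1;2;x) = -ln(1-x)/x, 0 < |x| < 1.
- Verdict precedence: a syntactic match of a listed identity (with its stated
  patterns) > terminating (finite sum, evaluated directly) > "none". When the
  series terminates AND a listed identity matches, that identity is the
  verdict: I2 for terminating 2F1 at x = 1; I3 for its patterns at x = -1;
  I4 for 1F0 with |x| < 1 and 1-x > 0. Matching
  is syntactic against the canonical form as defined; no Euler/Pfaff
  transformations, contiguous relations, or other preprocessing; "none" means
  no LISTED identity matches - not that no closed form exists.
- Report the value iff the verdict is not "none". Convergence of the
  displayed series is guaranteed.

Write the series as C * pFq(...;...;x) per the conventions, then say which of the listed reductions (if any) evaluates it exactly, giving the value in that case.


Reduced: x = -1, 2F1, upper = {-8, 8}, lower = {17}, C = 10/9. Verdict: Kummer (I3) applies (x = -1; c = 17 equals 1+a-b for upper {-8, 8}: listed pattern). Value: 260/9.

Key step: with t_0 = 10/9, the factorial ratio (prefactor 10/9) (k+a-1)!/(a-1)! is a rising factorial (a)_k.
Term ratio: r(k) = (-1) * (k-8) (k+8) / [(k+17) (k+1)] - rational in k, leading ratio (-1); with t_0 = 10/9, classification follows.


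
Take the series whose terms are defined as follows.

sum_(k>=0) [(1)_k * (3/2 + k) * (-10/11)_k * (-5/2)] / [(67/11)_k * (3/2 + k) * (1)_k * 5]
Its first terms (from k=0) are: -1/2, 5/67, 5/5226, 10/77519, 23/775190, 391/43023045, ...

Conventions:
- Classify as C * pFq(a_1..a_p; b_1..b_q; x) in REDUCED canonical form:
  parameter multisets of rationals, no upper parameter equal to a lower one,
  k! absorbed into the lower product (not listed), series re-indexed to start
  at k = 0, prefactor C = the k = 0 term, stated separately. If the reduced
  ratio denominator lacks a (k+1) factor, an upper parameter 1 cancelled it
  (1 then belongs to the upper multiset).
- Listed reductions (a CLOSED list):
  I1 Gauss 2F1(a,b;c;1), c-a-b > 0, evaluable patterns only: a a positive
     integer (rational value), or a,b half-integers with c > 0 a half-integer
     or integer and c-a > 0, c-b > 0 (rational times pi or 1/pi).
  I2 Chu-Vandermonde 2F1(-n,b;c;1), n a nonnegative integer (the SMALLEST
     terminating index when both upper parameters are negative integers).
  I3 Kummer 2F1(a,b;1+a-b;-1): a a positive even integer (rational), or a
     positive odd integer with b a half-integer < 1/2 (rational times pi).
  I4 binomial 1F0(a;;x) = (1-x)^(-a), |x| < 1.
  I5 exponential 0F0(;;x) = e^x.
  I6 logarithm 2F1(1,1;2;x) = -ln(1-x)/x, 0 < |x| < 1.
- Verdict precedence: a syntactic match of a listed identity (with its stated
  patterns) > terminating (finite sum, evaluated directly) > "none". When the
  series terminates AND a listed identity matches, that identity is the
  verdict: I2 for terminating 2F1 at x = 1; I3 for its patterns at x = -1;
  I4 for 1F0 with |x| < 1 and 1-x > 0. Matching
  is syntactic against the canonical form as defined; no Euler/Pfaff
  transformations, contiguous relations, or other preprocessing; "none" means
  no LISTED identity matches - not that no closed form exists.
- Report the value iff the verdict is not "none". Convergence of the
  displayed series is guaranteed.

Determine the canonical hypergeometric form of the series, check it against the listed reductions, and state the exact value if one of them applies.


Key observation: t_0 being -1/2, the constant factors (C = -1/2) combine into one prefactor.
Adjacent-term ratio: r(k) = 1 * (k-10/11) (k+1) / [(k+67/11) (k+1)] - rational in k, leading ratio 1; with t_0 = -1/2, classification follows.

At argument 1: a 2F1 with upper {-10/11, 1}, lower {67/11}, scaled by C = -1/2. Verdict: the Gauss summation I1 fires (x = 1: the Gamma ratio telescopes since c-a-b = 6 > 0 and a = 1 in Z>0). Sum: -14/33.


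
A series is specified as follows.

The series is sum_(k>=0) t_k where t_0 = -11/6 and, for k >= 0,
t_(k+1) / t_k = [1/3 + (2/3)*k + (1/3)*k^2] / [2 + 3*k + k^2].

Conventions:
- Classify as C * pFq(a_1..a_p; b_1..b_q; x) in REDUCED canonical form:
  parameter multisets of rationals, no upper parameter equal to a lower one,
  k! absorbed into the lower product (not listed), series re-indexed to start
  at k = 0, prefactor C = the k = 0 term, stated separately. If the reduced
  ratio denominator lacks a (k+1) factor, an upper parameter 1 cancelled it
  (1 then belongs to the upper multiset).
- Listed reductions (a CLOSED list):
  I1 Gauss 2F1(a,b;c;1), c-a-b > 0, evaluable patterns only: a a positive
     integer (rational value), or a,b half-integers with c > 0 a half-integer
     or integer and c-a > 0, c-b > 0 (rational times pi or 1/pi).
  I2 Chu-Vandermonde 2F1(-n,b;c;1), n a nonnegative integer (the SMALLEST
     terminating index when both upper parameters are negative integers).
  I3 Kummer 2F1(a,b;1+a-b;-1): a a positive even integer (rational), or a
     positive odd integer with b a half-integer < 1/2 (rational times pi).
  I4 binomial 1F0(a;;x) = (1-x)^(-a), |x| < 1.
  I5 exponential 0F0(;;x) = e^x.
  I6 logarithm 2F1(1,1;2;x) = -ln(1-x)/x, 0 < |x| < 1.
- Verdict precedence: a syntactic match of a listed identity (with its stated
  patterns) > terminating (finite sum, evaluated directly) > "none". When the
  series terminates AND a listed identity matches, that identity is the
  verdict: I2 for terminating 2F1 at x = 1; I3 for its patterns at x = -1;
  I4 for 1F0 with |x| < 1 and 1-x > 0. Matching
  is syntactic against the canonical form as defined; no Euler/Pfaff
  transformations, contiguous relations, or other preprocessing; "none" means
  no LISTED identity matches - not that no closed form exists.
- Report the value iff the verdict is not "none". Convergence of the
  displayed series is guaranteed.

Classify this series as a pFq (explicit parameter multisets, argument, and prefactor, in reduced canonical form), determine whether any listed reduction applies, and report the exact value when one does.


The series (x = 1/3) is 2F1: upper {1, 1}, lower {2}, prefactor -11/6. Verdict: logarithm (I6) matches (the logarithm: parameters (1,1;2), x = 1/3). Hence: (11/2) * ln(2/3).

Key observation: t_0 being -11/6, roots of the ratio polynomials (prefactor -11/6) are the negated parameters.
Consecutive-term ratio: r(k) = (1/3) * (k+1) (k+1) / [(k+2) (k+1)] ; factor over Q: parameters, x = (1/3), and C = -11/6.


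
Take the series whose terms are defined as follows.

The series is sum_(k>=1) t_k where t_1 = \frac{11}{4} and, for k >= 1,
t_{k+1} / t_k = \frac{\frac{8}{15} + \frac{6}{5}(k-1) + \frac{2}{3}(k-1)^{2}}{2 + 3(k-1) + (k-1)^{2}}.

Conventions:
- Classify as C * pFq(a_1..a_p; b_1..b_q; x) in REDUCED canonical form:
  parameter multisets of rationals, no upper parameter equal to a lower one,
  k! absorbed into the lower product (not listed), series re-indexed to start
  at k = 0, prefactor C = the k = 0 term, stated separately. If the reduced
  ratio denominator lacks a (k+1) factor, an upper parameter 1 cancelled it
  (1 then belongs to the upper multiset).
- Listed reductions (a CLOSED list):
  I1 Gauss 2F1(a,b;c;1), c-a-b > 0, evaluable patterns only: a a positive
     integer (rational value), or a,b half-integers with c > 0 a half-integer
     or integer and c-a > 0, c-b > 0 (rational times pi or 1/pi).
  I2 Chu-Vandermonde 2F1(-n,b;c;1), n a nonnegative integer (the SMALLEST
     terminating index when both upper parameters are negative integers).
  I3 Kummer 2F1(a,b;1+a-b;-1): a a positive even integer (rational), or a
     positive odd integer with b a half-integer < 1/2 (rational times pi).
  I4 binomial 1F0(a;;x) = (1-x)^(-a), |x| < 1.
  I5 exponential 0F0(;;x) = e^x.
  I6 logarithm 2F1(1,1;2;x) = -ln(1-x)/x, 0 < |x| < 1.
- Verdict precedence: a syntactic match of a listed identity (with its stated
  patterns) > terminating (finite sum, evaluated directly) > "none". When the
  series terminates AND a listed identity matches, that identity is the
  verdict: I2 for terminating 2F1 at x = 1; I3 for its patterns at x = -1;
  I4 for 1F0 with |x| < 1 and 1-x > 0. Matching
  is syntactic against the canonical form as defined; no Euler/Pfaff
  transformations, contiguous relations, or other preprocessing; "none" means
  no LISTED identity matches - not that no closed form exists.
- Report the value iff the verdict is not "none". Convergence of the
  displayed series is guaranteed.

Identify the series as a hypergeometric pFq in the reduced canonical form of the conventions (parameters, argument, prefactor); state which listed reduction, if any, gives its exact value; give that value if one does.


Prefactor \frac{11}{4}, argument \frac{2}{3}: 2F1 with upper {\frac{4}{5}, 1} over lower {2}. Verdict: no listed reduction: x = \frac{2}{3} and upper {\frac{4}{5}, 1} fail every I1-I6 pattern.

Key step: x = \frac{2}{3} and the expanded ratio factors over Q; prefactor 11/4, roots give parameters.
Step ratio: r(k) = \frac{2}{3} * (k+\frac{4}{5}) (k+1) / [(k+2) (k+1)] - rational in k, leading ratio \frac{2}{3}; with t_0 = \frac{11}{4}, classification follows.


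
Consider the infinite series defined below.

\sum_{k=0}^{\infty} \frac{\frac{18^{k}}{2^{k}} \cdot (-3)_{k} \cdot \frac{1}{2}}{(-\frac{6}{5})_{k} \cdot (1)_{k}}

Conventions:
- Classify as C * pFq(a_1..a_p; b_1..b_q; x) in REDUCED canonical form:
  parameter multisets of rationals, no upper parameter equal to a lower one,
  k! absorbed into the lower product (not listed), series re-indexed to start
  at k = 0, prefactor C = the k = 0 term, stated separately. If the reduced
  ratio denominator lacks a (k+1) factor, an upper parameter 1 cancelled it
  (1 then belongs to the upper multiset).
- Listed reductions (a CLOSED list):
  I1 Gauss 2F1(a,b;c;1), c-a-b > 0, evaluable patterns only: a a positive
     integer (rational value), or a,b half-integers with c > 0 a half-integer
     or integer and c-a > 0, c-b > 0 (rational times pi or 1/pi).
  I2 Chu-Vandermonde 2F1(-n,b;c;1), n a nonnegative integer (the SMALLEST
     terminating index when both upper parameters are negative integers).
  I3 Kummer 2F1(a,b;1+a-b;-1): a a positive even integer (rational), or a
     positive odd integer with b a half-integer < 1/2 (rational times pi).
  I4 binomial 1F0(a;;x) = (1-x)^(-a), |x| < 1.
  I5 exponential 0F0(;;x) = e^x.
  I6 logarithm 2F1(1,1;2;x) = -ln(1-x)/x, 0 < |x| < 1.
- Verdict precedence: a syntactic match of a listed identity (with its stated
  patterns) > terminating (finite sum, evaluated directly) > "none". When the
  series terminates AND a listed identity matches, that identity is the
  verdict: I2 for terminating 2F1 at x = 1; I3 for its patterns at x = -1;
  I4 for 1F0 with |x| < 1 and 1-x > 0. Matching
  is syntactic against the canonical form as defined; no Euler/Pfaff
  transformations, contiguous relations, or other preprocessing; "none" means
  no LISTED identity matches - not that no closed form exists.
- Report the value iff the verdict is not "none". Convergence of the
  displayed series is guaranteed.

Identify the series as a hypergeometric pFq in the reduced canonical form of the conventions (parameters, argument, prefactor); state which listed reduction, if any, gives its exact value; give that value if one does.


Prefactor \frac{1}{2}, argument 9: 1F1 with upper {-3} over lower {-\frac{6}{5}}. Verdict: terminating - no listed pattern fits, but -3 in the upper list cuts the series at k = 3; direct evaluation. Its exact value is -\frac{22087}{16}.

Key observation: x = 9 and (1)_k (C = 1/2) is k! itself.
Step ratio: r(k) = 9 * (k-3) / [(k-\frac{6}{5}) (k+1)] ; factor over Q: parameters, x = 9, and C = \frac{1}{2}.


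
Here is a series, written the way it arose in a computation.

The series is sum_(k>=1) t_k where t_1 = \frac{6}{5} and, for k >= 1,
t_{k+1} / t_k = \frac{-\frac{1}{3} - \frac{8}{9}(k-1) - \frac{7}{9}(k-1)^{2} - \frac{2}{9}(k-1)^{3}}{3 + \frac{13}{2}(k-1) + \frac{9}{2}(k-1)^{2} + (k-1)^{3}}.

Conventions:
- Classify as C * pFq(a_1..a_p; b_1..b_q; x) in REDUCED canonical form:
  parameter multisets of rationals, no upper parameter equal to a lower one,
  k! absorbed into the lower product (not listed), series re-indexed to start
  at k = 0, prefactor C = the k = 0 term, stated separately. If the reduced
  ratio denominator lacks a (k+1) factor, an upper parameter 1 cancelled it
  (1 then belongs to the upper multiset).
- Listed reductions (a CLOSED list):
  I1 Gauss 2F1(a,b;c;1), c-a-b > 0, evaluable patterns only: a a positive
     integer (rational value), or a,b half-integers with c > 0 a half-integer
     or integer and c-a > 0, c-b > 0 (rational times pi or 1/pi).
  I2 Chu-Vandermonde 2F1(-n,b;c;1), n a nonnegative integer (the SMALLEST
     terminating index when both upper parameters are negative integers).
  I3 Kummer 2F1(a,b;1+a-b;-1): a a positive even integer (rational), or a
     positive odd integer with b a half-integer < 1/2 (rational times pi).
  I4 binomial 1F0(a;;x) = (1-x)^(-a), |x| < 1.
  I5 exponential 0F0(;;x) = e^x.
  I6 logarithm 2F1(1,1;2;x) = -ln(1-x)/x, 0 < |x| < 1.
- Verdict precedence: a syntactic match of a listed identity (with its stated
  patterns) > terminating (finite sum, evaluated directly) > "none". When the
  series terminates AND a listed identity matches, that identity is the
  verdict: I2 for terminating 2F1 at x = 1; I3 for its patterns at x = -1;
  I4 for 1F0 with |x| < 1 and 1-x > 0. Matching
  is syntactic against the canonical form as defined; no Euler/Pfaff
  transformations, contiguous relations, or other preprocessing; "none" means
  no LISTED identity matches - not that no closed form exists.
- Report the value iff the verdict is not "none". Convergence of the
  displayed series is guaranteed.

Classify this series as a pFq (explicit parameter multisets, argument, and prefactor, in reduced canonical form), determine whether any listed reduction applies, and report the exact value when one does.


With C = \frac{6}{5}: the canonical form is 2F1(1, 1; 2; -\frac{2}{9}). Verdict: this is the I6 logarithm reduction (the logarithm: parameters (1,1;2), x = -\frac{2}{9}). Value: \frac{27}{5} \cdot \ln\left(\frac{11}{9}\right).

First insight: x = -\frac{2}{9} and the ratio is unreduced: k + 3/2 divides both sides (C = 6/5).
Adjacent-term ratio: r(k) = -\frac{2}{9} * (k+1) (k+1) / [(k+2) (k+1)] - rational; roots negated = parameters, x = -\frac{2}{9}, C = \frac{6}{5}.


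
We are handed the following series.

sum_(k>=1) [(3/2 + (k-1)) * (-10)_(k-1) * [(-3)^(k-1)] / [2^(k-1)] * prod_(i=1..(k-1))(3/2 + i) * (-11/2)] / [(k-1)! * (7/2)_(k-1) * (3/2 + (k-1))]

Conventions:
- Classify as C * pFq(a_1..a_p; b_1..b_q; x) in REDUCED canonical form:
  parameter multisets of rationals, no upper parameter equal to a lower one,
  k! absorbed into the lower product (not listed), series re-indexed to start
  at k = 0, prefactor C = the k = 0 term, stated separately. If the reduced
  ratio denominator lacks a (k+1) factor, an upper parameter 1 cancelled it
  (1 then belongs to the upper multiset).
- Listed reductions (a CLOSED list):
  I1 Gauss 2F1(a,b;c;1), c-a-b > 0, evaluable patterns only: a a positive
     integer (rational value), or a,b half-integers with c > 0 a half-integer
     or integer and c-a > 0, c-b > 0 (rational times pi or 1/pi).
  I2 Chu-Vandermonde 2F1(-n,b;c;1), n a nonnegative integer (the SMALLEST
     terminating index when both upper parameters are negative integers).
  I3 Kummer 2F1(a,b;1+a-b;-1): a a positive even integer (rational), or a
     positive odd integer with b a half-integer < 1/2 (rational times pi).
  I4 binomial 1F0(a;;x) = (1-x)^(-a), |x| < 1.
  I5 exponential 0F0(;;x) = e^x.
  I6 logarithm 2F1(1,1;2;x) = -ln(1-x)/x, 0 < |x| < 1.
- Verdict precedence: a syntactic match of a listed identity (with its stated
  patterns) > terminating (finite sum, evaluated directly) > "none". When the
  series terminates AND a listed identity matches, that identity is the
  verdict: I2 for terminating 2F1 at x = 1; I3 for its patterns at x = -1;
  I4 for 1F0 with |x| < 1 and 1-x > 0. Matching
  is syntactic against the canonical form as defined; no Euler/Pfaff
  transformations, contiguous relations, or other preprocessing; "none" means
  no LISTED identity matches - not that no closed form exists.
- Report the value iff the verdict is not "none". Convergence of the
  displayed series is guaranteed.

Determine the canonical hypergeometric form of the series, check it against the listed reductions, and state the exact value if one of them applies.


First insight: t_0 = -11/2 here, and k + 3/2 divides numerator and denominator alike; prefactor -11/2 after cancelling.
Consecutive-term ratio: r(k) = (-3/2) * (k-10) (k+5/2) / [(k+7/2) (k+1)] - poly over poly, x = (-3/2) from leading terms; C = -11/2 at k = 0.

Prefactor -11/2, argument -3/2: 2F1 with upper {-10, 5/2} over lower {7/2}. Verdict: terminating - upper -10 stops the sum at k = 10; the 11 terms are added exactly. Its exact value is -110858519937181/6922639360.


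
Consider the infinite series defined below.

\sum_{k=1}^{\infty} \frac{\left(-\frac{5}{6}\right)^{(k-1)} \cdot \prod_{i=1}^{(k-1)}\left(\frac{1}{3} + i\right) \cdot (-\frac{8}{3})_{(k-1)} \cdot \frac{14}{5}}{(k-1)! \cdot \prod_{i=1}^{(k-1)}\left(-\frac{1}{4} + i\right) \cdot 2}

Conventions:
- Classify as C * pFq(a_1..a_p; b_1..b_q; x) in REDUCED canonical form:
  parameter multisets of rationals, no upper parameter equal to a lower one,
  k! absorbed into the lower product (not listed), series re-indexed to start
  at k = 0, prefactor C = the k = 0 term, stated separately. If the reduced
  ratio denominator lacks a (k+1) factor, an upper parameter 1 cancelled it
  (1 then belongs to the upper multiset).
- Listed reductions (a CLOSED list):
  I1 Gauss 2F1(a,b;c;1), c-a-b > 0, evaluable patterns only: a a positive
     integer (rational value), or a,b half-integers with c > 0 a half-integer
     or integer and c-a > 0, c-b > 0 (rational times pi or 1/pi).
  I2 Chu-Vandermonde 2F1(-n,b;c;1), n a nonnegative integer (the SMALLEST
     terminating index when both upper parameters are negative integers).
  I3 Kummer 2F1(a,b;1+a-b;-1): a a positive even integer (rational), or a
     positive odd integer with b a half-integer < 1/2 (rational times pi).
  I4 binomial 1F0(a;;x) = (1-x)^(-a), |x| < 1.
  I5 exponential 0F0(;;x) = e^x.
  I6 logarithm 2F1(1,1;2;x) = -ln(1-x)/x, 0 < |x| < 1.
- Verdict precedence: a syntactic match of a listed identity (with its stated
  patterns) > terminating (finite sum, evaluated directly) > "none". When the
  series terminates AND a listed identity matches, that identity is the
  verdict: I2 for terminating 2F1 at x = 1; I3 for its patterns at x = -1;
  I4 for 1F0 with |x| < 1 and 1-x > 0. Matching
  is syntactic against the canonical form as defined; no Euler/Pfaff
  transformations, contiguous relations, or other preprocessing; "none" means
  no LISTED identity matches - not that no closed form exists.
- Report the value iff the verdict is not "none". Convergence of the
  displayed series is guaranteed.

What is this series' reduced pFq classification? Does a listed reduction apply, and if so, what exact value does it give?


At argument -\frac{5}{6}: a 2F1 with upper {-\frac{8}{3}, \frac{4}{3}}, lower {\frac{3}{4}}, scaled by C = \frac{7}{5}. Verdict: none. Every listed pattern misses the 2F1 form at -\frac{5}{6}, upper {-\frac{8}{3}, \frac{4}{3}}.

Key observation: t_0 = \frac{7}{5} here, and the running product (prefactor 7/5) telescopes to a rising factorial.
Adjacent-term ratio: r(k) = -\frac{5}{6} * (k-\frac{8}{3}) (k+\frac{4}{3}) / [(k+\frac{3}{4}) (k+1)] - rational; roots negated = parameters, x = -\frac{5}{6}, C = \frac{7}{5}.


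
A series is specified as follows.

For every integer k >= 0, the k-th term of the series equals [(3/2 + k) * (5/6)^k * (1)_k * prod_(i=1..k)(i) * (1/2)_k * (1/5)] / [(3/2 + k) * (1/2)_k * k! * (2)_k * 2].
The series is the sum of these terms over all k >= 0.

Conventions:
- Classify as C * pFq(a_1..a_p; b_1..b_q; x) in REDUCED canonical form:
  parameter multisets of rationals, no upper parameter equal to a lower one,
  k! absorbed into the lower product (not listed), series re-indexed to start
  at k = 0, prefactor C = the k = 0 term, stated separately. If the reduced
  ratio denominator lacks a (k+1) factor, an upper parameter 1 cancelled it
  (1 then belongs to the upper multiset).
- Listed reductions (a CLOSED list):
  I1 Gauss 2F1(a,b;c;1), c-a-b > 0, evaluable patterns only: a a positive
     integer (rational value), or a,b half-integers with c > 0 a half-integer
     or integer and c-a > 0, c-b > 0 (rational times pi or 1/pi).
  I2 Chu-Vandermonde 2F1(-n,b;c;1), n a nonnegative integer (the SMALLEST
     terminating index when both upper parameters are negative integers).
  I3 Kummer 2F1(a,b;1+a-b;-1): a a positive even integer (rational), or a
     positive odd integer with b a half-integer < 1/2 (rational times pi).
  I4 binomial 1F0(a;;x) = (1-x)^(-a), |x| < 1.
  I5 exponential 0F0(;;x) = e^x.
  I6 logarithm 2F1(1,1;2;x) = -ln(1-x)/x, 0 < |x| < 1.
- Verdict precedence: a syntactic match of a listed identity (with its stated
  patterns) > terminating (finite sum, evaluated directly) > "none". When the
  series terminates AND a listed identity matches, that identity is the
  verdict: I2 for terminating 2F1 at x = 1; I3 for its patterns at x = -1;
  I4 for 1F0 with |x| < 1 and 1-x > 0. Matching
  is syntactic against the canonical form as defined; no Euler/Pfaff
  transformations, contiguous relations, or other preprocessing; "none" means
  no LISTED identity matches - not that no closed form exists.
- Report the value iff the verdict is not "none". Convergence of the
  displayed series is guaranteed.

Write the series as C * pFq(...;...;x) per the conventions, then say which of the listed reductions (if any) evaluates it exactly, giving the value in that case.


The series (x = 5/6) is 2F1: upper {1, 1}, lower {2}, prefactor 1/10. Verdict: the I6 logarithm reduction fires (the logarithm: parameters (1,1;2), x = 5/6). Its exact value is (-3/25) * ln(1/6).

Key step: from the first term 1/10: the running product (C = 1/10) telescopes to a rising factorial.
Adjacent-term ratio: r(k) = (5/6) * (k+1) (k+1) / [(k+2) (k+1)] - rational in k, leading ratio (5/6); with t_0 = 1/10, classification follows.


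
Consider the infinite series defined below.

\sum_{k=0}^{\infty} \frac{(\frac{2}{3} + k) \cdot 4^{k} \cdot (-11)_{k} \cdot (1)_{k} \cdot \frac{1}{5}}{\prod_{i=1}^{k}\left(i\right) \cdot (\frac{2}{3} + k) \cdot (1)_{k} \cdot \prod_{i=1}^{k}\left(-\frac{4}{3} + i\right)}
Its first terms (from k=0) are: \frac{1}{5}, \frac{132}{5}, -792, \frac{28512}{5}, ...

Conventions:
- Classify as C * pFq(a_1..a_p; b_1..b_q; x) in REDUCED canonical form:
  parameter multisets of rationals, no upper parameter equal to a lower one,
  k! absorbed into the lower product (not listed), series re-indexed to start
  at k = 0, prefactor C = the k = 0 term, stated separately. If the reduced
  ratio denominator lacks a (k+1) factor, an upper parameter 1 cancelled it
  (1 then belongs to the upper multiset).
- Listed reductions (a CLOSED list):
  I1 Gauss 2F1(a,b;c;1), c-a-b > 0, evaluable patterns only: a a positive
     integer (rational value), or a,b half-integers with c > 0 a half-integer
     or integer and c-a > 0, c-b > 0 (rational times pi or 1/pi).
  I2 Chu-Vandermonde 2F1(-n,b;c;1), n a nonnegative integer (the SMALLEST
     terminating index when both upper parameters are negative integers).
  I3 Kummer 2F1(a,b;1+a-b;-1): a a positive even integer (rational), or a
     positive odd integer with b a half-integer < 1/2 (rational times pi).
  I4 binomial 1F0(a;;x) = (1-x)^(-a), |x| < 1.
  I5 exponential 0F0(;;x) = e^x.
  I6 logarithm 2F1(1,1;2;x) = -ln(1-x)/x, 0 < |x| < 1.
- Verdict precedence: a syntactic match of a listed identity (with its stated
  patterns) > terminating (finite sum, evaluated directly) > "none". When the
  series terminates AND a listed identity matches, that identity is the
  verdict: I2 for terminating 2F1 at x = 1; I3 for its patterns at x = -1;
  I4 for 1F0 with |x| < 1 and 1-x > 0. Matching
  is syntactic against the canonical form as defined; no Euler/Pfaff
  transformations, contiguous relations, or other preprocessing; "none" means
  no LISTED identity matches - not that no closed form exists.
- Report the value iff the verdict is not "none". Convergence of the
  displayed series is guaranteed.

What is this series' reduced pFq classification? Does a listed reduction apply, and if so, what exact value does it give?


x = 4 here; the reduced form reads 1F1, upper {-11}, lower {-\frac{1}{3}}, C = \frac{1}{5}. Verdict: terminating - upper -11 stops the sum at k = 11; the 12 terms are added exactly. Its exact value is \frac{637228921}{202684625}.

Structural cue: from the first term \frac{1}{5}: the product of the first k integers (C = 1/5) is k!.
Term ratio: r(k) = 4 * (k-11) / [(k-\frac{1}{3}) (k+1)] - rational in k, leading ratio 4; with t_0 = \frac{1}{5}, classification follows.


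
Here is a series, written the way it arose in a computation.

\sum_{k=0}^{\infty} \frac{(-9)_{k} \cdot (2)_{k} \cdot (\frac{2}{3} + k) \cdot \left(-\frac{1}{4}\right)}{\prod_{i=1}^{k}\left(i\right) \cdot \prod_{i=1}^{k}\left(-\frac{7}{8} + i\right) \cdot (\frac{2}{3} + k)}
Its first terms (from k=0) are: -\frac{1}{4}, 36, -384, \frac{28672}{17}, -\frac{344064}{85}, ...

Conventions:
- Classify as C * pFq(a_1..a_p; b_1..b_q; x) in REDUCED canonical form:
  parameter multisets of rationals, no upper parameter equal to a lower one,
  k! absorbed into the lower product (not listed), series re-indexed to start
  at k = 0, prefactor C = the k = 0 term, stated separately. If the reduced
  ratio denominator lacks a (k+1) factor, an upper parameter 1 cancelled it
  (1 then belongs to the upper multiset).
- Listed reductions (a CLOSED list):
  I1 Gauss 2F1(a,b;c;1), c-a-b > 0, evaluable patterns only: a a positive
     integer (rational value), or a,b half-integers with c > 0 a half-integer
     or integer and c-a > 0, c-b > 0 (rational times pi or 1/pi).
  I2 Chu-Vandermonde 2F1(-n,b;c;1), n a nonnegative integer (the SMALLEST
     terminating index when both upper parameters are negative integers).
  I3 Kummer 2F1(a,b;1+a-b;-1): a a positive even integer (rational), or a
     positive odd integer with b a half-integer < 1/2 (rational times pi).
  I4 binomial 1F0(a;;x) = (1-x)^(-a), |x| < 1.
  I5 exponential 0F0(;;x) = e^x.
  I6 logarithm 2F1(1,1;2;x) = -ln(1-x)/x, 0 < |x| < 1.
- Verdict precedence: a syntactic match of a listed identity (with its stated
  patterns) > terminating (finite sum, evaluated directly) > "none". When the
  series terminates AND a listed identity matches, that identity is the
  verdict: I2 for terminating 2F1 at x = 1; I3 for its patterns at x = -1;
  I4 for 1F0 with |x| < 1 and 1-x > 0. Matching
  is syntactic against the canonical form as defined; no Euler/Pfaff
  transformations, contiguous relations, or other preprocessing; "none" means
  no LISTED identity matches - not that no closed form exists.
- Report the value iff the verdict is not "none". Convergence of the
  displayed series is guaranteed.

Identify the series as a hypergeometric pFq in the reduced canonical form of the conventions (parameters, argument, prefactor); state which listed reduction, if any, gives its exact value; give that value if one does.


Key observation: t_0 = -\frac{1}{4} here, and the lower running product (C = -1/4) is a rising factorial.
Ratio: r(k) = 1 * (k-9) (k+2) / [(k+\frac{1}{8}) (k+1)] ; factor over Q: parameters, x = 1, and C = -\frac{1}{4}.

x = 1 here; the reduced form reads 2F1, upper {-9, 2}, lower {\frac{1}{8}}, C = -\frac{1}{4}. Verdict: Chu-Vandermonde (I2) applies (terminating 2F1 at x = 1 with n = 9, b = 2, c = \frac{1}{8}). Value: -\frac{7}{988}.


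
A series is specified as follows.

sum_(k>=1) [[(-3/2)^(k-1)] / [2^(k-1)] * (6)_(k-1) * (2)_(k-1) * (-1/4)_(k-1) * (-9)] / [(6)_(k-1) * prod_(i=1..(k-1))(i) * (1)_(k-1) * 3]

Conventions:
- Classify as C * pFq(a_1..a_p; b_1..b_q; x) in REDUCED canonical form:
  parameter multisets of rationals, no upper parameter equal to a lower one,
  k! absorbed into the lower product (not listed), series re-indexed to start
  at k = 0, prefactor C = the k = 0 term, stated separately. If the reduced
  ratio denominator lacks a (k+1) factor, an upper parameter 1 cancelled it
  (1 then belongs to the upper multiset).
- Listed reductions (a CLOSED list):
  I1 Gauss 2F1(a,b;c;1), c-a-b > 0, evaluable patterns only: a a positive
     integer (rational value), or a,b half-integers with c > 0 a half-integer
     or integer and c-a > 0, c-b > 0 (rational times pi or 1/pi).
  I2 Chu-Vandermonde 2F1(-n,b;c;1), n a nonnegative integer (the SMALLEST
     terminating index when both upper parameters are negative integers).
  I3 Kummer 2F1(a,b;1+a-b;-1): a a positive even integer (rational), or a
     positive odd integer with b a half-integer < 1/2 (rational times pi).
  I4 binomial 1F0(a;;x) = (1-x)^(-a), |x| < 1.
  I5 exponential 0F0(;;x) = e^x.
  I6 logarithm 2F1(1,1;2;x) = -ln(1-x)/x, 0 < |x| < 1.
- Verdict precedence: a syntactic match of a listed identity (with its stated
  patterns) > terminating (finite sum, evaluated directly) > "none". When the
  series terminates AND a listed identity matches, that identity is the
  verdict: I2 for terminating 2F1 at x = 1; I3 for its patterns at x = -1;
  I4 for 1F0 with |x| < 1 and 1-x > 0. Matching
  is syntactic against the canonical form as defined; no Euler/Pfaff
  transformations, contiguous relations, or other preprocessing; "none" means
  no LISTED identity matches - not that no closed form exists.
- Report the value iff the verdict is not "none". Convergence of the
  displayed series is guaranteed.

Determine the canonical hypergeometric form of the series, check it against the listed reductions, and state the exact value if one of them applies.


First insight: t_0 being -3, the product of the first k integers (C = -3) is k!.
Step ratio: r(k) = (-3/4) * (k-1/4) (k+2) / [(k+1) (k+1)] - poly over poly, x = (-3/4) from leading terms; C = -3 at k = 0.

x = -3/4 here; the reduced form reads 2F1, upper {-1/4, 2}, lower {1}, C = -3. Verdict: none. A 2F1 with upper {-1/4, 2} fits none of I1-I6 at x = -3/4; the sum runs forever.
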